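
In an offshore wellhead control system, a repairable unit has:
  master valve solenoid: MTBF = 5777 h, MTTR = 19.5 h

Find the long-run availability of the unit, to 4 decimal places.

0.9966

A(master valve solenoid) = MTBF/(MTBF+MTTR) = 5777/(5777+19.5) = 0.9966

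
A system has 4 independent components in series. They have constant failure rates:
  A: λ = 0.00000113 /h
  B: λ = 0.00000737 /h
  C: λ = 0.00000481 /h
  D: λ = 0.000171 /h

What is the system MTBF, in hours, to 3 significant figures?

Series of exponential components: λ_sys = Σ λ_i
λ_sys = 0.00000113 + 0.00000737 + 0.00000481 + 0.000171 = 1.8431e-04 /h
MTBF = 1 / λ_sys = 5430 h

5430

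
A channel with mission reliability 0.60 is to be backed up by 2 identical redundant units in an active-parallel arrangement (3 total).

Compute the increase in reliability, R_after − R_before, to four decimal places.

R_before = 0.60
R_after = 1 − (1 − 0.60)^3 = 0.9360
ΔR = 0.9360 − 0.60 = 0.3360

0.3360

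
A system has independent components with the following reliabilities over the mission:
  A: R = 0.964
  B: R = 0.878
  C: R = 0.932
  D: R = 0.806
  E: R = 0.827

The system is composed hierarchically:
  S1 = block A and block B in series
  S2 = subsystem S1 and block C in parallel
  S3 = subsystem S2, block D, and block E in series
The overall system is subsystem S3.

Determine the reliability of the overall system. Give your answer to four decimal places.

Series (A and B): 0.964000 × 0.878000 = 0.846392
Parallel ([0.846392] and C): 1 − (1 − 0.846392)(1 − 0.932000) = 0.989555
Series ([0.989555], D, and E): 0.989555 × 0.806000 × 0.827000 = 0.6596

0.6596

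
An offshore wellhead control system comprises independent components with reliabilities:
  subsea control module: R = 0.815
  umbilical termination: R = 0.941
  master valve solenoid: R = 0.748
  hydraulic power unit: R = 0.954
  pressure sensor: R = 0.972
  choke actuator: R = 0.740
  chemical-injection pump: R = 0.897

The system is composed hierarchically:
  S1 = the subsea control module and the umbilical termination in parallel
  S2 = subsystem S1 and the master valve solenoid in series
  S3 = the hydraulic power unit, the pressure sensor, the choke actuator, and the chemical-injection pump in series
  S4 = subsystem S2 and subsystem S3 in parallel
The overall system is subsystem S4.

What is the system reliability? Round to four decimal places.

Parallel (subsea control module and umbilical termination): 1 − (1 − 0.815000)(1 − 0.941000) = 0.989085
Series ([0.989085] and master valve solenoid): 0.989085 × 0.748000 = 0.739836
Series (hydraulic power unit, pressure sensor, choke actuator, and chemical-injection pump): 0.954000 × 0.972000 × 0.740000 × 0.897000 = 0.615515
Parallel ([0.739836] and [0.615515]): 1 − (1 − 0.739836)(1 − 0.615515) = 0.9000

0.9000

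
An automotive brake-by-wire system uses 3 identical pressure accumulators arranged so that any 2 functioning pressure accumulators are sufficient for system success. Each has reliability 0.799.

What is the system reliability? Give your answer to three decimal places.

0.895

R = Σ_{i=2}^{3} C(3,i) p^i (1−p)^{3−i} with p = 0.799
C(3,2)·0.799^2·0.201^1 = 0.38496
C(3,3)·0.799^3·0.201^0 = 0.51008
Sum = 0.895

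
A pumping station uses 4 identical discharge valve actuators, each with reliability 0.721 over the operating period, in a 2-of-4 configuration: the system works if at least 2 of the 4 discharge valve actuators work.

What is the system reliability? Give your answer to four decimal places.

R = Σ_{i=2}^{4} C(4,i) p^i (1−p)^{4−i} with p = 0.721
C(4,2)·0.721^2·0.279^2 = 0.242790
C(4,3)·0.721^3·0.279^1 = 0.418283
C(4,4)·0.721^4·0.279^0 = 0.270235
Sum = 0.9313

0.9313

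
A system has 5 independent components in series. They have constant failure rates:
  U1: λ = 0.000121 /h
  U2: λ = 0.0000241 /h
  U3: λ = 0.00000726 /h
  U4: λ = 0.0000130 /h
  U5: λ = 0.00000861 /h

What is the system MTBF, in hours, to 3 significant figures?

Series of exponential components: λ_sys = Σ λ_i
λ_sys = 0.000121 + 0.0000241 + 0.00000726 + 0.0000130 + 0.00000861 = 1.7397e-04 /h
MTBF = 1 / λ_sys = 5750 h

5750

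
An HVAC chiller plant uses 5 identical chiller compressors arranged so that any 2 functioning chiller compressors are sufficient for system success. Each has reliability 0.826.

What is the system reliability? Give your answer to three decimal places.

R = Σ_{i=2}^{5} C(5,i) p^i (1−p)^{5−i} with p = 0.826
C(5,2)·0.826^2·0.174^3 = 0.03594
C(5,3)·0.826^3·0.174^2 = 0.17062
C(5,4)·0.826^4·0.174^1 = 0.40499
C(5,5)·0.826^5·0.174^0 = 0.38450
Sum = 0.996

0.996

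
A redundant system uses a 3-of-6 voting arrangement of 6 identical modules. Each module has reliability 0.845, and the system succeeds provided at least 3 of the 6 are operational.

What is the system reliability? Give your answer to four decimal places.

0.9934

R = Σ_{i=3}^{6} C(6,i) p^i (1−p)^{6−i} with p = 0.845
C(6,3)·0.845^3·0.155^3 = 0.044936
C(6,4)·0.845^4·0.155^2 = 0.183731
C(6,5)·0.845^5·0.155^1 = 0.400651
C(6,6)·0.845^6·0.155^0 = 0.364033
Sum = 0.9934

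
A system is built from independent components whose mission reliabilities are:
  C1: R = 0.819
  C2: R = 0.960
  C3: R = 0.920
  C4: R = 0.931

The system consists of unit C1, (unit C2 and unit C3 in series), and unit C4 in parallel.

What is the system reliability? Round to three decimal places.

Series (C2 and C3): 0.96000 × 0.92000 = 0.88320
Parallel (C1, [0.88320], and C4): 1 − (1 − 0.81900)(1 − 0.88320)(1 − 0.93100) = 0.999

0.999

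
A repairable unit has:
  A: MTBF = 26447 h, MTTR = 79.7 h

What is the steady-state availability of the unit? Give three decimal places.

A(A) = MTBF/(MTBF+MTTR) = 26447/(26447+79.7) = 0.997

0.997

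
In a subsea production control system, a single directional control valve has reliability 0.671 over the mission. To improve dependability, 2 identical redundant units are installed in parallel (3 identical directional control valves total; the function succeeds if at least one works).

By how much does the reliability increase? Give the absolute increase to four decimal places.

0.2934

R_before = 0.671
R_after = 1 − (1 − 0.671)^3 = 0.9644
ΔR = 0.9644 − 0.671 = 0.2934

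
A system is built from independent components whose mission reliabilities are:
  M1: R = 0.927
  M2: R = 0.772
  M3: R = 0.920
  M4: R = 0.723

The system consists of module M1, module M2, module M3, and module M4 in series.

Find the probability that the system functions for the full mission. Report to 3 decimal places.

0.476

Series (M1, M2, M3, and M4): 0.92700 × 0.77200 × 0.92000 × 0.72300 = 0.476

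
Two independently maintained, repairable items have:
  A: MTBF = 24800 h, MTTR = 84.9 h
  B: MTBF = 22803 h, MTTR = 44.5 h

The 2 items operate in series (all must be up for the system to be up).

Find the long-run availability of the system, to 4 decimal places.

0.9946

A(A) = MTBF/(MTBF+MTTR) = 24800/(24800+84.9) = 0.996588
A(B) = MTBF/(MTBF+MTTR) = 22803/(22803+44.5) = 0.998052
Series availability: 0.996588 × 0.998052 = 0.9946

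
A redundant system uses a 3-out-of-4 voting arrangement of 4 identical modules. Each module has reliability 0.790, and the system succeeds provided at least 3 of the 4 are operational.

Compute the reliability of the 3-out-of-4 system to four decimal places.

0.8037

R = Σ_{i=3}^{4} C(4,i) p^i (1−p)^{4−i} with p = 0.790
C(4,3)·0.790^3·0.210^1 = 0.414153
C(4,4)·0.790^4·0.210^0 = 0.389501
Sum = 0.8037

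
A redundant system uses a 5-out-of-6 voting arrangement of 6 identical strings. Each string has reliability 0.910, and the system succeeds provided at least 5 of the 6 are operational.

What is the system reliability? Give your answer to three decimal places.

0.905

R = Σ_{i=5}^{6} C(6,i) p^i (1−p)^{6−i} with p = 0.910
C(6,5)·0.910^5·0.090^1 = 0.33698
C(6,6)·0.910^6·0.090^0 = 0.56787
Sum = 0.905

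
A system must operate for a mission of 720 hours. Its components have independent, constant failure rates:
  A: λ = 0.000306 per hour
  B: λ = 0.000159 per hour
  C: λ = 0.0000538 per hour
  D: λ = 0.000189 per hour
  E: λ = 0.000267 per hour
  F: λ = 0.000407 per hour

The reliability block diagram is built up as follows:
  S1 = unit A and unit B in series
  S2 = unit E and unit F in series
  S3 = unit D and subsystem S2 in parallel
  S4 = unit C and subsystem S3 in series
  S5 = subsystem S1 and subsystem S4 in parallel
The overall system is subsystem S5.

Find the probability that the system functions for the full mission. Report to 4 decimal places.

R(A) = exp(−0.000306 × 720) = 0.802262
R(B) = exp(−0.000159 × 720) = 0.891830
R(C) = exp(−0.0000538 × 720) = 0.962005
R(D) = exp(−0.000189 × 720) = 0.872773
R(E) = exp(−0.000267 × 720) = 0.825109
R(F) = exp(−0.000407 × 720) = 0.745992
Series (A and B): 0.802262 × 0.891830 = 0.715481
Series (E and F): 0.825109 × 0.745992 = 0.615525
Parallel (D and [0.615525]): 1 − (1 − 0.872773)(1 − 0.615525) = 0.951084
Series (C and [0.951084]): 0.962005 × 0.951084 = 0.914948
Parallel ([0.715481] and [0.914948]): 1 − (1 − 0.715481)(1 − 0.914948) = 0.9758

0.9758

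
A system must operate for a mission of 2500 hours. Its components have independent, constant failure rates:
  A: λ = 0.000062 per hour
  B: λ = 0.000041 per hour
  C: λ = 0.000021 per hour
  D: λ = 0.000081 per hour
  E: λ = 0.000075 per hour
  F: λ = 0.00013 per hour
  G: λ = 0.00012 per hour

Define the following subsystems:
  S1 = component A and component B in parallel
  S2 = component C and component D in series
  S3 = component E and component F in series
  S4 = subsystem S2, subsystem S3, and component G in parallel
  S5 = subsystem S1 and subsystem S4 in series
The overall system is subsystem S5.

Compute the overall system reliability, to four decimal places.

0.9629

R(A) = exp(−0.000062 × 2500) = 0.856415
R(B) = exp(−0.000041 × 2500) = 0.902578
R(C) = exp(−0.000021 × 2500) = 0.948854
R(D) = exp(−0.000081 × 2500) = 0.816686
R(E) = exp(−0.000075 × 2500) = 0.829029
R(F) = exp(−0.00013 × 2500) = 0.722527
R(G) = exp(−0.00012 × 2500) = 0.740818
Parallel (A and B): 1 − (1 − 0.856415)(1 − 0.902578) = 0.986012
Series (C and D): 0.948854 × 0.816686 = 0.774916
Series (E and F): 0.829029 × 0.722527 = 0.598996
Parallel ([0.774916], [0.598996], and G): 1 − (1 − 0.774916)(1 − 0.598996)(1 − 0.740818) = 0.976606
Series ([0.986012] and [0.976606]): 0.986012 × 0.976606 = 0.9629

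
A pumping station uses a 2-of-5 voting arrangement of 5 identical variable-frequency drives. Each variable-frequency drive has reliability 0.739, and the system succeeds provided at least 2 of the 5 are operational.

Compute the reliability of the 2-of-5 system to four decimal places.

R = Σ_{i=2}^{5} C(5,i) p^i (1−p)^{5−i} with p = 0.739
C(5,2)·0.739^2·0.261^3 = 0.097098
C(5,3)·0.739^3·0.261^2 = 0.274925
C(5,4)·0.739^4·0.261^1 = 0.389214
C(5,5)·0.739^5·0.261^0 = 0.220405
Sum = 0.9816

0.9816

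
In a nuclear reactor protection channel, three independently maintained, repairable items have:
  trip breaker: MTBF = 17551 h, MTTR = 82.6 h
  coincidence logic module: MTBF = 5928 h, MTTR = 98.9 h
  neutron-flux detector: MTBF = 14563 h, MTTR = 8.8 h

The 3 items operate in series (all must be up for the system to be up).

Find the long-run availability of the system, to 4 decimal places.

0.9784

A(trip breaker) = MTBF/(MTBF+MTTR) = 17551/(17551+82.6) = 0.995316
A(coincidence logic module) = MTBF/(MTBF+MTTR) = 5928/(5928+98.9) = 0.983590
A(neutron-flux detector) = MTBF/(MTBF+MTTR) = 14563/(14563+8.8) = 0.999396
Series availability: 0.995316 × 0.983590 × 0.999396 = 0.9784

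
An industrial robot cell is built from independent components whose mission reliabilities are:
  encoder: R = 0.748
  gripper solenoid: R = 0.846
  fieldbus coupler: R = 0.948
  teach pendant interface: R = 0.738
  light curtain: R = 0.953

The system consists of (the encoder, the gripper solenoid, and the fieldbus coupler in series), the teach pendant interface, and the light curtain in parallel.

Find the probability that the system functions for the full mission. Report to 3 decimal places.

Series (encoder, gripper solenoid, and fieldbus coupler): 0.74800 × 0.84600 × 0.94800 = 0.59990
Parallel ([0.59990], teach pendant interface, and light curtain): 1 − (1 − 0.59990)(1 − 0.73800)(1 − 0.95300) = 0.995

0.995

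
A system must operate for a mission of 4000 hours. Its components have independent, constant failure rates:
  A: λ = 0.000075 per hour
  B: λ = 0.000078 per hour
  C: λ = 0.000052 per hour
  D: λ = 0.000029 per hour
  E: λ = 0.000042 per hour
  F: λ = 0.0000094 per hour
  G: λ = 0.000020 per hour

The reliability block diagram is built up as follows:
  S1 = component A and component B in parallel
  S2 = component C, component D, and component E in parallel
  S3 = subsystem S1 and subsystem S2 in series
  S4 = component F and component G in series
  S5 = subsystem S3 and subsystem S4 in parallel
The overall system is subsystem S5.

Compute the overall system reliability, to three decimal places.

R(A) = exp(−0.000075 × 4000) = 0.74082
R(B) = exp(−0.000078 × 4000) = 0.73198
R(C) = exp(−0.000052 × 4000) = 0.81221
R(D) = exp(−0.000029 × 4000) = 0.89048
R(E) = exp(−0.000042 × 4000) = 0.84535
R(F) = exp(−0.0000094 × 4000) = 0.96310
R(G) = exp(−0.000020 × 4000) = 0.92312
Parallel (A and B): 1 − (1 − 0.74082)(1 − 0.73198) = 0.93053
Parallel (C, D, and E): 1 − (1 − 0.81221)(1 − 0.89048)(1 − 0.84535) = 0.99682
Series ([0.93053] and [0.99682]): 0.93053 × 0.99682 = 0.92757
Series (F and G): 0.96310 × 0.92312 = 0.88906
Parallel ([0.92757] and [0.88906]): 1 − (1 − 0.92757)(1 − 0.88906) = 0.992

0.992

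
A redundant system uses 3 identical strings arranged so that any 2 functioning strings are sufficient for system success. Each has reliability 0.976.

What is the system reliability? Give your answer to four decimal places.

0.9983

R = Σ_{i=2}^{3} C(3,i) p^i (1−p)^{3−i} with p = 0.976
C(3,2)·0.976^2·0.024^1 = 0.068585
C(3,3)·0.976^3·0.024^0 = 0.929714
Sum = 0.9983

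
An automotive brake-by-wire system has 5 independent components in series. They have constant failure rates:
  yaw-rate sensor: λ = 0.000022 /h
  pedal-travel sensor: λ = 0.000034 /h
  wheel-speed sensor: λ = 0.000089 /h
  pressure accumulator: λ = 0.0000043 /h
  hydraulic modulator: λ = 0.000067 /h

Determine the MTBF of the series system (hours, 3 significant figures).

Series of exponential components: λ_sys = Σ λ_i
λ_sys = 0.000022 + 0.000034 + 0.000089 + 0.0000043 + 0.000067 = 2.1630e-04 /h
MTBF = 1 / λ_sys = 4620 h

4620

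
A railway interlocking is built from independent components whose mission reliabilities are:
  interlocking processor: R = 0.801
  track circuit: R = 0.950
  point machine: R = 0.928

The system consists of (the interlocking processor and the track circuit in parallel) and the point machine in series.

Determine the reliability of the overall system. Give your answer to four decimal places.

Parallel (interlocking processor and track circuit): 1 − (1 − 0.801000)(1 − 0.950000) = 0.990050
Series ([0.990050] and point machine): 0.990050 × 0.928000 = 0.9188

0.9188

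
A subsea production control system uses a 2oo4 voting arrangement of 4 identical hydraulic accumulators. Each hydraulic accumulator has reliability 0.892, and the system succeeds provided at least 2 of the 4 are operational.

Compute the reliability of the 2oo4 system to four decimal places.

R = Σ_{i=2}^{4} C(4,i) p^i (1−p)^{4−i} with p = 0.892
C(4,2)·0.892^2·0.108^2 = 0.055684
C(4,3)·0.892^3·0.108^1 = 0.306604
C(4,4)·0.892^4·0.108^0 = 0.633081
Sum = 0.9954

0.9954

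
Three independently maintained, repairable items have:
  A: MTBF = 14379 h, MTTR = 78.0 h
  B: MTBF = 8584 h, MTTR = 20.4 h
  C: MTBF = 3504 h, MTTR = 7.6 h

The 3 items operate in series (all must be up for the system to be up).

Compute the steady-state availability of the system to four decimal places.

0.9901

A(A) = MTBF/(MTBF+MTTR) = 14379/(14379+78.0) = 0.994605
A(B) = MTBF/(MTBF+MTTR) = 8584/(8584+20.4) = 0.997629
A(C) = MTBF/(MTBF+MTTR) = 3504/(3504+7.6) = 0.997836
Series availability: 0.994605 × 0.997629 × 0.997836 = 0.9901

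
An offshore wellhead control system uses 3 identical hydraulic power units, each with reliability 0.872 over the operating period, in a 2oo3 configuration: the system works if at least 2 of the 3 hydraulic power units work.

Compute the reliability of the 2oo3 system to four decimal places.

R = Σ_{i=2}^{3} C(3,i) p^i (1−p)^{3−i} with p = 0.872
C(3,2)·0.872^2·0.128^1 = 0.291987
C(3,3)·0.872^3·0.128^0 = 0.663055
Sum = 0.9550

0.9550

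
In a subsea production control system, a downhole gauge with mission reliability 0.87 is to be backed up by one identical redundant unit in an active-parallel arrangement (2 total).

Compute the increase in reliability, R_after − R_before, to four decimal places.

R_before = 0.87
R_after = 1 − (1 − 0.87)^2 = 0.9831
ΔR = 0.9831 − 0.87 = 0.1131

0.1131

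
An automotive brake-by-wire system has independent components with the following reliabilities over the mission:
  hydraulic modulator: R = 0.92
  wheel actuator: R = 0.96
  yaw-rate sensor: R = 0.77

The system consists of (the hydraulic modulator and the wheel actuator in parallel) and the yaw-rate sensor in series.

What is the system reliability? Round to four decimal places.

0.7675

Parallel (hydraulic modulator and wheel actuator): 1 − (1 − 0.920000)(1 − 0.960000) = 0.996800
Series ([0.996800] and yaw-rate sensor): 0.996800 × 0.770000 = 0.7675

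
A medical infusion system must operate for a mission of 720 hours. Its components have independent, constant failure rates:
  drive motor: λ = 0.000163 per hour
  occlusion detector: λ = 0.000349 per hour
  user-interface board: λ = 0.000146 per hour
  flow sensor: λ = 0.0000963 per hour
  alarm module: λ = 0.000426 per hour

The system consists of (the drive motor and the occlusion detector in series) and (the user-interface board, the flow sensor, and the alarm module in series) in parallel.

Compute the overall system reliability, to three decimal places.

0.882

R(drive motor) = exp(−0.000163 × 720) = 0.88927
R(occlusion detector) = exp(−0.000349 × 720) = 0.77780
R(user-interface board) = exp(−0.000146 × 720) = 0.90022
R(flow sensor) = exp(−0.0000963 × 720) = 0.93301
R(alarm module) = exp(−0.000426 × 720) = 0.73586
Series (drive motor and occlusion detector): 0.88927 × 0.77780 = 0.69167
Series (user-interface board, flow sensor, and alarm module): 0.90022 × 0.93301 × 0.73586 = 0.61806
Parallel ([0.69167] and [0.61806]): 1 − (1 − 0.69167)(1 − 0.61806) = 0.882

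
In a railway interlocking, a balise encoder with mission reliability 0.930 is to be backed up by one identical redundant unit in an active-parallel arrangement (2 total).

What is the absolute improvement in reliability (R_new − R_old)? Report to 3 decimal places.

0.065

R_before = 0.930
R_after = 1 − (1 − 0.930)^2 = 0.995
ΔR = 0.995 − 0.930 = 0.065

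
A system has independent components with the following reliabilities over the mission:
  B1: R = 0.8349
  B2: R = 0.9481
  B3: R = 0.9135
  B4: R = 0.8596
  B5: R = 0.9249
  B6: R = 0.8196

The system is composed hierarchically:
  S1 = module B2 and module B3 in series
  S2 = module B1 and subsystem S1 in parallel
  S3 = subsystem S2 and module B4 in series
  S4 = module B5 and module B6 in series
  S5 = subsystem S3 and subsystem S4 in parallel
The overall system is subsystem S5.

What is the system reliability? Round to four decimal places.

0.9614

Series (B2 and B3): 0.948100 × 0.913500 = 0.866089
Parallel (B1 and [0.866089]): 1 − (1 − 0.834900)(1 − 0.866089) = 0.977891
Series ([0.977891] and B4): 0.977891 × 0.859600 = 0.840595
Series (B5 and B6): 0.924900 × 0.819600 = 0.758048
Parallel ([0.840595] and [0.758048]): 1 − (1 − 0.840595)(1 − 0.758048) = 0.9614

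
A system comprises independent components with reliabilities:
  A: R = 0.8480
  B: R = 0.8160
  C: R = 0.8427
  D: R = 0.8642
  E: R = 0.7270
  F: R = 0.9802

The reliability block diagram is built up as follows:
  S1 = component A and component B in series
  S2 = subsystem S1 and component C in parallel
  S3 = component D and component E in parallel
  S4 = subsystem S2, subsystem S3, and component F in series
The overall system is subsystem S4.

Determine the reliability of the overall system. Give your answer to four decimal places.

Series (A and B): 0.848000 × 0.816000 = 0.691968
Parallel ([0.691968] and C): 1 − (1 − 0.691968)(1 − 0.842700) = 0.951547
Parallel (D and E): 1 − (1 − 0.864200)(1 − 0.727000) = 0.962927
Series ([0.951547], [0.962927], and F): 0.951547 × 0.962927 × 0.980200 = 0.8981

0.8981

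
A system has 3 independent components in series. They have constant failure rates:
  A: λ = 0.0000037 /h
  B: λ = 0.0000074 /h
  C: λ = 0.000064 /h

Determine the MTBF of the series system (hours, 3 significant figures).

Series of exponential components: λ_sys = Σ λ_i
λ_sys = 0.0000037 + 0.0000074 + 0.000064 = 7.5100e-05 /h
MTBF = 1 / λ_sys = 13300 h

13300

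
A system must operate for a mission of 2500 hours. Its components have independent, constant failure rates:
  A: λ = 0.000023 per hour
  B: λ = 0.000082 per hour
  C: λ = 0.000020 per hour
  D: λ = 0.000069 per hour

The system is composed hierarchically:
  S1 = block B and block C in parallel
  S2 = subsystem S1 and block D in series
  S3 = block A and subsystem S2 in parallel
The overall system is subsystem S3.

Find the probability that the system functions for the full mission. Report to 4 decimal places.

R(A) = exp(−0.000023 × 2500) = 0.944122
R(B) = exp(−0.000082 × 2500) = 0.814647
R(C) = exp(−0.000020 × 2500) = 0.951229
R(D) = exp(−0.000069 × 2500) = 0.841558
Parallel (B and C): 1 − (1 − 0.814647)(1 − 0.951229) = 0.990960
Series ([0.990960] and D): 0.990960 × 0.841558 = 0.833950
Parallel (A and [0.833950]): 1 − (1 − 0.944122)(1 − 0.833950) = 0.9907

0.9907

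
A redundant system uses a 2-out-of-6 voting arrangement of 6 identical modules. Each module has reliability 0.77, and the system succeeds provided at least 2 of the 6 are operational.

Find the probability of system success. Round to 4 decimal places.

R = Σ_{i=2}^{6} C(6,i) p^i (1−p)^{6−i} with p = 0.77
C(6,2)·0.77^2·0.23^4 = 0.024888
C(6,3)·0.77^3·0.23^3 = 0.111093
C(6,4)·0.77^4·0.23^2 = 0.278939
C(6,5)·0.77^5·0.23^1 = 0.373536
C(6,6)·0.77^6·0.23^0 = 0.208422
Sum = 0.9969

0.9969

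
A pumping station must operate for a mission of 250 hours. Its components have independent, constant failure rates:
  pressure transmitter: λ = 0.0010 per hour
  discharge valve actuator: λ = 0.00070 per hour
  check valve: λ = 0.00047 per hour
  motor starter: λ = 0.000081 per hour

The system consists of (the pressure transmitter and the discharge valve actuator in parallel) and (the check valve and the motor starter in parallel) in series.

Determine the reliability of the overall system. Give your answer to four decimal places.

0.9623

R(pressure transmitter) = exp(−0.0010 × 250) = 0.778801
R(discharge valve actuator) = exp(−0.00070 × 250) = 0.839457
R(check valve) = exp(−0.00047 × 250) = 0.889141
R(motor starter) = exp(−0.000081 × 250) = 0.979954
Parallel (pressure transmitter and discharge valve actuator): 1 − (1 − 0.778801)(1 − 0.839457) = 0.964488
Parallel (check valve and motor starter): 1 − (1 − 0.889141)(1 − 0.979954) = 0.997778
Series ([0.964488] and [0.997778]): 0.964488 × 0.997778 = 0.9623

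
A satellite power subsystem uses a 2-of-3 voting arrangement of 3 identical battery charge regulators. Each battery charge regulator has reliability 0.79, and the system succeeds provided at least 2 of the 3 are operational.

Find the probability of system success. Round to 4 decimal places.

R = Σ_{i=2}^{3} C(3,i) p^i (1−p)^{3−i} with p = 0.79
C(3,2)·0.79^2·0.21^1 = 0.393183
C(3,3)·0.79^3·0.21^0 = 0.493039
Sum = 0.8862

0.8862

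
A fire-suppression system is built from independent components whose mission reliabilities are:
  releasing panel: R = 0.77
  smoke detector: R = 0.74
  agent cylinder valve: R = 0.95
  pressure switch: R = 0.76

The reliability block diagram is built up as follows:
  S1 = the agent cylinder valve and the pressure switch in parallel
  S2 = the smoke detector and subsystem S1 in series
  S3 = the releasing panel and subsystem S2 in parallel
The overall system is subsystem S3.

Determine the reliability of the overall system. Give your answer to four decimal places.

0.9382

Parallel (agent cylinder valve and pressure switch): 1 − (1 − 0.950000)(1 − 0.760000) = 0.988000
Series (smoke detector and [0.988000]): 0.740000 × 0.988000 = 0.731120
Parallel (releasing panel and [0.731120]): 1 − (1 − 0.770000)(1 − 0.731120) = 0.9382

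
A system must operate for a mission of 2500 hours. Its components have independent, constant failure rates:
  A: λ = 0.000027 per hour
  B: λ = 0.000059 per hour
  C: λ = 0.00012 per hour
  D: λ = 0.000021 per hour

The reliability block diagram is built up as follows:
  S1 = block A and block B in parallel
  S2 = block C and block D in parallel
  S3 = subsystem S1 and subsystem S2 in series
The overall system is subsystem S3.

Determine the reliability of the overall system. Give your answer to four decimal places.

0.9779

R(A) = exp(−0.000027 × 2500) = 0.934728
R(B) = exp(−0.000059 × 2500) = 0.862862
R(C) = exp(−0.00012 × 2500) = 0.740818
R(D) = exp(−0.000021 × 2500) = 0.948854
Parallel (A and B): 1 − (1 − 0.934728)(1 − 0.862862) = 0.991049
Parallel (C and D): 1 − (1 − 0.740818)(1 − 0.948854) = 0.986744
Series ([0.991049] and [0.986744]): 0.991049 × 0.986744 = 0.9779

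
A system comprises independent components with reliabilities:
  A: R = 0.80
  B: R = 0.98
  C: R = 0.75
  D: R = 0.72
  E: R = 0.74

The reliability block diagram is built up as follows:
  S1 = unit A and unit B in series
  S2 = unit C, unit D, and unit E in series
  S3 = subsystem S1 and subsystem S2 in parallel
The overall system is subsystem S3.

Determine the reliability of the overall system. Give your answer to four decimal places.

Series (A and B): 0.800000 × 0.980000 = 0.784000
Series (C, D, and E): 0.750000 × 0.720000 × 0.740000 = 0.399600
Parallel ([0.784000] and [0.399600]): 1 − (1 − 0.784000)(1 − 0.399600) = 0.8703

0.8703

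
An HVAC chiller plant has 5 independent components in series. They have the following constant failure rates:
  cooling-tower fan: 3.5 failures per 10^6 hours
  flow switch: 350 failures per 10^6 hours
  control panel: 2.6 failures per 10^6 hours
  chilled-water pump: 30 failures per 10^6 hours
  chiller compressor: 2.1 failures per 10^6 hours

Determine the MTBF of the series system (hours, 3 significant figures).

Series of exponential components: λ_sys = Σ λ_i
λ_sys = 0.0000035 + 0.00035 + 0.0000026 + 0.000030 + 0.0000021 = 3.8820e-04 /h
MTBF = 1 / λ_sys = 2580 h

2580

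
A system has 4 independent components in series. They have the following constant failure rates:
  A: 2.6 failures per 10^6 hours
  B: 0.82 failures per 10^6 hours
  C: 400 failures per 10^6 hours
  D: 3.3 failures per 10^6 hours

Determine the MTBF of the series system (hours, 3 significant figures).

Series of exponential components: λ_sys = Σ λ_i
λ_sys = 0.0000026 + 0.00000082 + 0.00040 + 0.0000033 = 4.0672e-04 /h
MTBF = 1 / λ_sys = 2460 h

2460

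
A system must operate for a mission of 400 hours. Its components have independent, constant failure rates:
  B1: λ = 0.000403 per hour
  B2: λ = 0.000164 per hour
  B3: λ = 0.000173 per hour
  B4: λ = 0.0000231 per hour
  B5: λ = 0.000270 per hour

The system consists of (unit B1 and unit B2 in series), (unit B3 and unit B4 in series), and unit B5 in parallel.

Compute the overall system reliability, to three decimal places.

R(B1) = exp(−0.000403 × 400) = 0.85112
R(B2) = exp(−0.000164 × 400) = 0.93651
R(B3) = exp(−0.000173 × 400) = 0.93314
R(B4) = exp(−0.0000231 × 400) = 0.99080
R(B5) = exp(−0.000270 × 400) = 0.89763
Series (B1 and B2): 0.85112 × 0.93651 = 0.79708
Series (B3 and B4): 0.93314 × 0.99080 = 0.92456
Parallel ([0.79708], [0.92456], and B5): 1 − (1 − 0.79708)(1 − 0.92456)(1 − 0.89763) = 0.998

0.998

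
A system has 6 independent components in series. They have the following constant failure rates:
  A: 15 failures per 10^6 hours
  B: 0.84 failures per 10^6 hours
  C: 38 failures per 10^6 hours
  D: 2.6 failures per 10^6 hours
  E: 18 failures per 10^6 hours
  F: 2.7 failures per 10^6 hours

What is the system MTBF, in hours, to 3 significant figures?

13000

Series of exponential components: λ_sys = Σ λ_i
λ_sys = 0.000015 + 0.00000084 + 0.000038 + 0.0000026 + 0.000018 + 0.0000027 = 7.7140e-05 /h
MTBF = 1 / λ_sys = 13000 h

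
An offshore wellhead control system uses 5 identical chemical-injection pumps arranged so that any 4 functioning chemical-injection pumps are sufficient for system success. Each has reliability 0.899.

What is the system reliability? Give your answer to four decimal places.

0.9171

R = Σ_{i=4}^{5} C(5,i) p^i (1−p)^{5−i} with p = 0.899
C(5,4)·0.899^4·0.101^1 = 0.329860
C(5,5)·0.899^5·0.101^0 = 0.587217
Sum = 0.9171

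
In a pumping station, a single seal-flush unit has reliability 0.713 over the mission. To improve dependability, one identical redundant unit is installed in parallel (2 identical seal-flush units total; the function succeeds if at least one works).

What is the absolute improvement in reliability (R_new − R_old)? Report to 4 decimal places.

0.2046

R_before = 0.713
R_after = 1 − (1 − 0.713)^2 = 0.9176
ΔR = 0.9176 − 0.713 = 0.2046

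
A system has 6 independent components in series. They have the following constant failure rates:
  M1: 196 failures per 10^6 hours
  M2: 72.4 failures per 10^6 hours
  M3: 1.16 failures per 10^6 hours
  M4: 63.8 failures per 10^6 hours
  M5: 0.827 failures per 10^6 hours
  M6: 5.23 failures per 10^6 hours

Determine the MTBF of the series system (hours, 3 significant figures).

Series of exponential components: λ_sys = Σ λ_i
λ_sys = 0.000196 + 0.0000724 + 0.00000116 + 0.0000638 + 0.000000827 + 0.00000523 = 3.3942e-04 /h
MTBF = 1 / λ_sys = 2950 h

2950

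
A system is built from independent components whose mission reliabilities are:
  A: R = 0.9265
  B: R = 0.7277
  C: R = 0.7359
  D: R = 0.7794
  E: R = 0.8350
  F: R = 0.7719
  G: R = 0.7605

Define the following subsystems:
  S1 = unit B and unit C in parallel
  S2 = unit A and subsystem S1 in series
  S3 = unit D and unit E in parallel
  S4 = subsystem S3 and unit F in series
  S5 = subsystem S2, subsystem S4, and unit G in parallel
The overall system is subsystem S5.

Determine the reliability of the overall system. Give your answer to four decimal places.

0.9914

Parallel (B and C): 1 − (1 − 0.727700)(1 − 0.735900) = 0.928086
Series (A and [0.928086]): 0.926500 × 0.928086 = 0.859872
Parallel (D and E): 1 − (1 − 0.779400)(1 − 0.835000) = 0.963601
Series ([0.963601] and F): 0.963601 × 0.771900 = 0.743804
Parallel ([0.859872], [0.743804], and G): 1 − (1 − 0.859872)(1 − 0.743804)(1 − 0.760500) = 0.9914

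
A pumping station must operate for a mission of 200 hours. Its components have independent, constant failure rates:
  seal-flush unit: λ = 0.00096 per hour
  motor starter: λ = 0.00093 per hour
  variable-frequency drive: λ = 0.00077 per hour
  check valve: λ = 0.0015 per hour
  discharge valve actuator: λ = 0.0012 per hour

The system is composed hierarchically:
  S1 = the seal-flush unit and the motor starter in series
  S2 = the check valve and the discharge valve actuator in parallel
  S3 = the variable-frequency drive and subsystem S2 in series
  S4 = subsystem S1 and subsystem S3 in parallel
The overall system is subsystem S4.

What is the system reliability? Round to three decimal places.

R(seal-flush unit) = exp(−0.00096 × 200) = 0.82531
R(motor starter) = exp(−0.00093 × 200) = 0.83027
R(variable-frequency drive) = exp(−0.00077 × 200) = 0.85727
R(check valve) = exp(−0.0015 × 200) = 0.74082
R(discharge valve actuator) = exp(−0.0012 × 200) = 0.78663
Series (seal-flush unit and motor starter): 0.82531 × 0.83027 = 0.68523
Parallel (check valve and discharge valve actuator): 1 − (1 − 0.74082)(1 − 0.78663) = 0.94470
Series (variable-frequency drive and [0.94470]): 0.85727 × 0.94470 = 0.80986
Parallel ([0.68523] and [0.80986]): 1 − (1 − 0.68523)(1 − 0.80986) = 0.940

0.940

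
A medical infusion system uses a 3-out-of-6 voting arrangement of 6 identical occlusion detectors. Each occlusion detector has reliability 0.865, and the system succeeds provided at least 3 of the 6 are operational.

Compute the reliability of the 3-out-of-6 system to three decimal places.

0.996

R = Σ_{i=3}^{6} C(6,i) p^i (1−p)^{6−i} with p = 0.865
C(6,3)·0.865^3·0.135^3 = 0.03185
C(6,4)·0.865^4·0.135^2 = 0.15305
C(6,5)·0.865^5·0.135^1 = 0.39225
C(6,6)·0.865^6·0.135^0 = 0.41889
Sum = 0.996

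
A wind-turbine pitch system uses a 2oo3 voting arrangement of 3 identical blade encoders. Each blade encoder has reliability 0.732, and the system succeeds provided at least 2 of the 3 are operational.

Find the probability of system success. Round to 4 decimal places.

R = Σ_{i=2}^{3} C(3,i) p^i (1−p)^{3−i} with p = 0.732
C(3,2)·0.732^2·0.268^1 = 0.430802
C(3,3)·0.732^3·0.268^0 = 0.392223
Sum = 0.8230

0.8230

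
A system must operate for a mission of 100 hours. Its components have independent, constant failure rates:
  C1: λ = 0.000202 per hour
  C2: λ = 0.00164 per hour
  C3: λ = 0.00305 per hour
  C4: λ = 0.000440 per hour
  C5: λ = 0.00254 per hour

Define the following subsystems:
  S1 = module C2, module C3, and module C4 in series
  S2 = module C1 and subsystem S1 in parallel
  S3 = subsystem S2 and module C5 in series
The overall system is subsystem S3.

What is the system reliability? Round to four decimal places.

0.7695

R(C1) = exp(−0.000202 × 100) = 0.980003
R(C2) = exp(−0.00164 × 100) = 0.848742
R(C3) = exp(−0.00305 × 100) = 0.737123
R(C4) = exp(−0.000440 × 100) = 0.956954
R(C5) = exp(−0.00254 × 100) = 0.775692
Series (C2, C3, and C4): 0.848742 × 0.737123 × 0.956954 = 0.598696
Parallel (C1 and [0.598696]): 1 − (1 − 0.980003)(1 − 0.598696) = 0.991975
Series ([0.991975] and C5): 0.991975 × 0.775692 = 0.7695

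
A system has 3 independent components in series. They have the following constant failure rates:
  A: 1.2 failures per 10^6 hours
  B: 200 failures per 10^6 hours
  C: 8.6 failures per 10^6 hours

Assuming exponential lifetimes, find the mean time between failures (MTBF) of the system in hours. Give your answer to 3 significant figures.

4770

Series of exponential components: λ_sys = Σ λ_i
λ_sys = 0.0000012 + 0.00020 + 0.0000086 = 2.0980e-04 /h
MTBF = 1 / λ_sys = 4770 h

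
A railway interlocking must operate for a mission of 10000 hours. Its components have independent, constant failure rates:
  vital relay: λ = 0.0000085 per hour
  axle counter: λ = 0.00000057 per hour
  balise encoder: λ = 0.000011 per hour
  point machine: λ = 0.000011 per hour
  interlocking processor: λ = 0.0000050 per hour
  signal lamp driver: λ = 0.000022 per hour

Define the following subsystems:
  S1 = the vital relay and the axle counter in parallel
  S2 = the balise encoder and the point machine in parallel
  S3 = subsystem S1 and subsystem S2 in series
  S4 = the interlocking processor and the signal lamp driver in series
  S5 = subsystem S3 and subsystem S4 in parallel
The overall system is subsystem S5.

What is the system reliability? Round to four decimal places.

R(vital relay) = exp(−0.0000085 × 10000) = 0.918512
R(axle counter) = exp(−0.00000057 × 10000) = 0.994316
R(balise encoder) = exp(−0.000011 × 10000) = 0.895834
R(point machine) = exp(−0.000011 × 10000) = 0.895834
R(interlocking processor) = exp(−0.0000050 × 10000) = 0.951229
R(signal lamp driver) = exp(−0.000022 × 10000) = 0.802519
Parallel (vital relay and axle counter): 1 − (1 − 0.918512)(1 − 0.994316) = 0.999537
Parallel (balise encoder and point machine): 1 − (1 − 0.895834)(1 − 0.895834) = 0.989149
Series ([0.999537] and [0.989149]): 0.999537 × 0.989149 = 0.988691
Series (interlocking processor and signal lamp driver): 0.951229 × 0.802519 = 0.763379
Parallel ([0.988691] and [0.763379]): 1 − (1 − 0.988691)(1 − 0.763379) = 0.9973

0.9973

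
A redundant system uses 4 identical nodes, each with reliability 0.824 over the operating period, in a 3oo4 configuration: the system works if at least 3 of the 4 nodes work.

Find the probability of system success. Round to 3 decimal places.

0.855

R = Σ_{i=3}^{4} C(4,i) p^i (1−p)^{4−i} with p = 0.824
C(4,3)·0.824^3·0.176^1 = 0.39387
C(4,4)·0.824^4·0.176^0 = 0.46101
Sum = 0.855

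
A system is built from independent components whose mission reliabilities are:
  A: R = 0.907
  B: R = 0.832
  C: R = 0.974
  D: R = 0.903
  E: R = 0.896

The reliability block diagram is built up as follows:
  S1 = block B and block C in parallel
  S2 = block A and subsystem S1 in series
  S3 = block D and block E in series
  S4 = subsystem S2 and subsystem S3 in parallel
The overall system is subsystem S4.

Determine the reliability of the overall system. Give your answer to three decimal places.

0.981

Parallel (B and C): 1 − (1 − 0.83200)(1 − 0.97400) = 0.99563
Series (A and [0.99563]): 0.90700 × 0.99563 = 0.90304
Series (D and E): 0.90300 × 0.89600 = 0.80909
Parallel ([0.90304] and [0.80909]): 1 − (1 − 0.90304)(1 − 0.80909) = 0.981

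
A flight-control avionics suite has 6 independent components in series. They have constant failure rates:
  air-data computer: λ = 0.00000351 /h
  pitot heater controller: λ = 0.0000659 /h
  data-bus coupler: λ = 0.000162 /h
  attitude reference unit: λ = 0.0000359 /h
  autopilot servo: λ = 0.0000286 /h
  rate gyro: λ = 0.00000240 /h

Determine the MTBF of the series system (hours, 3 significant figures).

3350

Series of exponential components: λ_sys = Σ λ_i
λ_sys = 0.00000351 + 0.0000659 + 0.000162 + 0.0000359 + 0.0000286 + 0.00000240 = 2.9831e-04 /h
MTBF = 1 / λ_sys = 3350 h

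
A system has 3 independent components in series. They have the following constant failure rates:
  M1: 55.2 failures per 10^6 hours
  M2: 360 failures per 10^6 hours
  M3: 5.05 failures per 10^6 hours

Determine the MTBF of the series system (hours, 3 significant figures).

2380

Series of exponential components: λ_sys = Σ λ_i
λ_sys = 0.0000552 + 0.000360 + 0.00000505 = 4.2025e-04 /h
MTBF = 1 / λ_sys = 2380 h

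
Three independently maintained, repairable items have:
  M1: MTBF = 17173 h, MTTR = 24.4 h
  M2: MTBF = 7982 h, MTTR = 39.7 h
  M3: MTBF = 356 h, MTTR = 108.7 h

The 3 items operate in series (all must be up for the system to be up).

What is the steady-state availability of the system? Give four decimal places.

0.7612

A(M1) = MTBF/(MTBF+MTTR) = 17173/(17173+24.4) = 0.998581
A(M2) = MTBF/(MTBF+MTTR) = 7982/(7982+39.7) = 0.995051
A(M3) = MTBF/(MTBF+MTTR) = 356/(356+108.7) = 0.766086
Series availability: 0.998581 × 0.995051 × 0.766086 = 0.7612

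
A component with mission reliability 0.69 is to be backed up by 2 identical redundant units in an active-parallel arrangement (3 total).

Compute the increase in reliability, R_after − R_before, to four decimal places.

R_before = 0.69
R_after = 1 − (1 − 0.69)^3 = 0.9702
ΔR = 0.9702 − 0.69 = 0.2802

0.2802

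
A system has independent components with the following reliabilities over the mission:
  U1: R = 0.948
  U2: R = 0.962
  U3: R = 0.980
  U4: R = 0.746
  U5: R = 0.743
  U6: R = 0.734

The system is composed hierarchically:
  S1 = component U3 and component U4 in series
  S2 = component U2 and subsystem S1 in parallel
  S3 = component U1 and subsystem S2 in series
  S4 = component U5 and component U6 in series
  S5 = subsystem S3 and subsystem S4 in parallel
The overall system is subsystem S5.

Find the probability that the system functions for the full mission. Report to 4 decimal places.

Series (U3 and U4): 0.980000 × 0.746000 = 0.731080
Parallel (U2 and [0.731080]): 1 − (1 − 0.962000)(1 − 0.731080) = 0.989781
Series (U1 and [0.989781]): 0.948000 × 0.989781 = 0.938312
Series (U5 and U6): 0.743000 × 0.734000 = 0.545362
Parallel ([0.938312] and [0.545362]): 1 − (1 − 0.938312)(1 − 0.545362) = 0.9720

0.9720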